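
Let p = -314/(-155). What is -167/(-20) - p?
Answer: 3921/620 ≈ 6.3242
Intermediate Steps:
p = 314/155 (p = -314*(-1/155) = 314/155 ≈ 2.0258)
-167/(-20) - p = -167/(-20) - 1*314/155 = -167*(-1/20) - 314/155 = 167/20 - 314/155 = 3921/620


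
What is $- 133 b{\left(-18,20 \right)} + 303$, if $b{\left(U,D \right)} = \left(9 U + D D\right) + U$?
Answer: $-28957$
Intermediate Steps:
$b{\left(U,D \right)} = D^{2} + 10 U$ ($b{\left(U,D \right)} = \left(9 U + D^{2}\right) + U = \left(D^{2} + 9 U\right) + U = D^{2} + 10 U$)
$- 133 b{\left(-18,20 \right)} + 303 = - 133 \left(20^{2} + 10 \left(-18\right)\right) + 303 = - 133 \left(400 - 180\right) + 303 = \left(-133\right) 220 + 303 = -29260 + 303 = -28957$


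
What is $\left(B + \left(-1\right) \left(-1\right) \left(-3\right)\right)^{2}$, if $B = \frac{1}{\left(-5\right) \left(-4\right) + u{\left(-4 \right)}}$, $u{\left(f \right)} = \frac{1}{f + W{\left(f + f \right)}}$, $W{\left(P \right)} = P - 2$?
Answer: $\frac{677329}{77841} \approx 8.7014$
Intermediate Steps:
$W{\left(P \right)} = -2 + P$
$u{\left(f \right)} = \frac{1}{-2 + 3 f}$ ($u{\left(f \right)} = \frac{1}{f + \left(-2 + \left(f + f\right)\right)} = \frac{1}{f + \left(-2 + 2 f\right)} = \frac{1}{-2 + 3 f}$)
$B = \frac{14}{279}$ ($B = \frac{1}{\left(-5\right) \left(-4\right) + \frac{1}{-2 + 3 \left(-4\right)}} = \frac{1}{20 + \frac{1}{-2 - 12}} = \frac{1}{20 + \frac{1}{-14}} = \frac{1}{20 - \frac{1}{14}} = \frac{1}{\frac{279}{14}} = \frac{14}{279} \approx 0.050179$)
$\left(B + \left(-1\right) \left(-1\right) \left(-3\right)\right)^{2} = \left(\frac{14}{279} + \left(-1\right) \left(-1\right) \left(-3\right)\right)^{2} = \left(\frac{14}{279} + 1 \left(-3\right)\right)^{2} = \left(\frac{14}{279} - 3\right)^{2} = \left(- \frac{823}{279}\right)^{2} = \frac{677329}{77841}$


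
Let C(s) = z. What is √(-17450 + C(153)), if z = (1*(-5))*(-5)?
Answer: 5*I*√697 ≈ 132.0*I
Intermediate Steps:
z = 25 (z = -5*(-5) = 25)
C(s) = 25
√(-17450 + C(153)) = √(-17450 + 25) = √(-17425) = 5*I*√697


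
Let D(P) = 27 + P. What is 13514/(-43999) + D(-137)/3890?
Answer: -5740935/17115611 ≈ -0.33542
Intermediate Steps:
13514/(-43999) + D(-137)/3890 = 13514/(-43999) + (27 - 137)/3890 = 13514*(-1/43999) - 110*1/3890 = -13514/43999 - 11/389 = -5740935/17115611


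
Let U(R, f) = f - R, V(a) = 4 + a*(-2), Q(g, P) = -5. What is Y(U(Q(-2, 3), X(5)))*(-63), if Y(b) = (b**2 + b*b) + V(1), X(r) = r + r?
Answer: -28476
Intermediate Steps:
X(r) = 2*r
V(a) = 4 - 2*a
Y(b) = 2 + 2*b**2 (Y(b) = (b**2 + b*b) + (4 - 2*1) = (b**2 + b**2) + (4 - 2) = 2*b**2 + 2 = 2 + 2*b**2)
Y(U(Q(-2, 3), X(5)))*(-63) = (2 + 2*(2*5 - 1*(-5))**2)*(-63) = (2 + 2*(10 + 5)**2)*(-63) = (2 + 2*15**2)*(-63) = (2 + 2*225)*(-63) = (2 + 450)*(-63) = 452*(-63) = -28476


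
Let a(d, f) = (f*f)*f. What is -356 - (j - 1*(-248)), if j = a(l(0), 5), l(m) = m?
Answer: -729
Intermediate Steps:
a(d, f) = f³ (a(d, f) = f²*f = f³)
j = 125 (j = 5³ = 125)
-356 - (j - 1*(-248)) = -356 - (125 - 1*(-248)) = -356 - (125 + 248) = -356 - 1*373 = -356 - 373 = -729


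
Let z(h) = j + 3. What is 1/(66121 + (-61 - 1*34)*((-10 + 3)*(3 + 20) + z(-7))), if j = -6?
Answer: 1/81701 ≈ 1.2240e-5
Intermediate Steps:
z(h) = -3 (z(h) = -6 + 3 = -3)
1/(66121 + (-61 - 1*34)*((-10 + 3)*(3 + 20) + z(-7))) = 1/(66121 + (-61 - 1*34)*((-10 + 3)*(3 + 20) - 3)) = 1/(66121 + (-61 - 34)*(-7*23 - 3)) = 1/(66121 - 95*(-161 - 3)) = 1/(66121 - 95*(-164)) = 1/(66121 + 15580) = 1/81701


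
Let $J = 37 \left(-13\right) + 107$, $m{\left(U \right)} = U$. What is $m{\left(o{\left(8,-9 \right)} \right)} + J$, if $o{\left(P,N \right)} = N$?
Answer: $-383$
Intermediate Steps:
$J = -374$ ($J = -481 + 107 = -374$)
$m{\left(o{\left(8,-9 \right)} \right)} + J = -9 - 374 = -383$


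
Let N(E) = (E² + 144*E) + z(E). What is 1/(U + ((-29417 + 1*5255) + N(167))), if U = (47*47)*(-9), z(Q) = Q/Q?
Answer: 1/7895 ≈ 0.00012666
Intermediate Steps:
z(Q) = 1
N(E) = 1 + E² + 144*E (N(E) = (E² + 144*E) + 1 = 1 + E² + 144*E)
U = -19881 (U = 2209*(-9) = -19881)
1/(U + ((-29417 + 1*5255) + N(167))) = 1/(-19881 + ((-29417 + 1*5255) + (1 + 167² + 144*167))) = 1/(-19881 + ((-29417 + 5255) + (1 + 27889 + 24048))) = 1/(-19881 + (-24162 + 51938)) = 1/(-19881 + 27776) = 1/7895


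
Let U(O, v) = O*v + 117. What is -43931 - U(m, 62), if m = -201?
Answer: -31586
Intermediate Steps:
U(O, v) = 117 + O*v
-43931 - U(m, 62) = -43931 - (117 - 201*62) = -43931 - (117 - 12462) = -43931 - 1*(-12345) = -43931 + 12345 = -31586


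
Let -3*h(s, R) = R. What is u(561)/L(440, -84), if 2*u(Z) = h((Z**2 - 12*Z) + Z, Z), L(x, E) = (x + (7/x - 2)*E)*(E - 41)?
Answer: 2057/1668325 ≈ 0.0012330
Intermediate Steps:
h(s, R) = -R/3
L(x, E) = (-41 + E)*(x + E*(-2 + 7/x)) (L(x, E) = (x + (-2 + 7/x)*E)*(-41 + E) = (x + E*(-2 + 7/x))*(-41 + E) = (-41 + E)*(x + E*(-2 + 7/x)))
u(Z) = -Z/6 (u(Z) = (-Z/3)/2 = -Z/6)
u(561)/L(440, -84) = (-1/6*561)/(((-287*(-84) + 7*(-84)**2 - 1*440*(-82*(-84) + 2*(-84)**2 + 41*440 - 1*(-84)*440))/440)) = -187*440/(24108 + 7*7056 - 1*440*(6888 + 2*7056 + 18040 + 36960))/2 = -187*440/(24108 + 49392 - 1*440*(6888 + 14112 + 18040 + 36960))/2 = -187*440/(24108 + 49392 - 1*440*76000)/2 = -187*440/(24108 + 49392 - 33440000)/2 = -187/(2*((1/440)*(-33366500))) = -187/(2*(-1668325/22)) = -187/2*(-22/1668325) = 2057/1668325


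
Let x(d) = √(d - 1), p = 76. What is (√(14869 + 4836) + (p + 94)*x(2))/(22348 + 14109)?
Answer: 170/36457 + √19705/36457 ≈ 0.0085134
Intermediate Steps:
x(d) = √(-1 + d)
(√(14869 + 4836) + (p + 94)*x(2))/(22348 + 14109) = (√(14869 + 4836) + (76 + 94)*√(-1 + 2))/(22348 + 14109) = (√19705 + 170*√1)/36457 = (√19705 + 170*1)*(1/36457) = (√19705 + 170)*(1/36457) = (170 + √19705)*(1/36457) = 170/36457 + √19705/36457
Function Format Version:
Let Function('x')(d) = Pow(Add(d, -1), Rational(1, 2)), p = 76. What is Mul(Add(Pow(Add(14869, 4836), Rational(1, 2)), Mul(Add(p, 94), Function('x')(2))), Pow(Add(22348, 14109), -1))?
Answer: Add(Rational(170, 36457), Mul(Rational(1, 36457), Pow(19705, Rational(1, 2)))) ≈ 0.0085134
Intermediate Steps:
Function('x')(d) = Pow(Add(-1, d), Rational(1, 2))
Mul(Add(Pow(Add(14869, 4836), Rational(1, 2)), Mul(Add(p, 94), Function('x')(2))), Pow(Add(22348, 14109), -1)) = Mul(Add(Pow(Add(14869, 4836), Rational(1, 2)), Mul(Add(76, 94), Pow(Add(-1, 2), Rational(1, 2)))), Pow(Add(22348, 14109), -1)) = Mul(Add(Pow(19705, Rational(1, 2)), Mul(170, Pow(1, Rational(1, 2)))), Pow(36457, -1)) = Mul(Add(Pow(19705, Rational(1, 2)), Mul(170, 1)), Rational(1, 36457)) = Mul(Add(Pow(19705, Rational(1, 2)), 170), Rational(1, 36457)) = Mul(Add(170, Pow(19705, Rational(1, 2))), Rational(1, 36457)) = Add(Rational(170, 36457), Mul(Rational(1, 36457), Pow(19705, Rational(1, 2))))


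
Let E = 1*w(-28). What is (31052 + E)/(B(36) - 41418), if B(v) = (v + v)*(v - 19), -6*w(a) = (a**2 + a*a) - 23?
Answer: -5599/7308 ≈ -0.76615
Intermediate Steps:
w(a) = 23/6 - a**2/3 (w(a) = -((a**2 + a*a) - 23)/6 = -((a**2 + a**2) - 23)/6 = -(2*a**2 - 23)/6 = -(-23 + 2*a**2)/6 = 23/6 - a**2/3)
E = -515/2 (E = 1*(23/6 - 1/3*(-28)**2) = 1*(23/6 - 1/3*784) = 1*(23/6 - 784/3) = 1*(-515/2) = -515/2 ≈ -257.50)
B(v) = 2*v*(-19 + v) (B(v) = (2*v)*(-19 + v) = 2*v*(-19 + v))
(31052 + E)/(B(36) - 41418) = (31052 - 515/2)/(2*36*(-19 + 36) - 41418) = 61589/(2*(2*36*17 - 41418)) = 61589/(2*(1224 - 41418)) = (61589/2)/(-40194) = (61589/2)*(-1/40194) = -5599/7308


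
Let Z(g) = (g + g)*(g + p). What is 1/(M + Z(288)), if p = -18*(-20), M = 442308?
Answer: 1/815556 ≈ 1.2262e-6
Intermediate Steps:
p = 360
Z(g) = 2*g*(360 + g) (Z(g) = (g + g)*(g + 360) = (2*g)*(360 + g) = 2*g*(360 + g))
1/(M + Z(288)) = 1/(442308 + 2*288*(360 + 288)) = 1/(442308 + 2*288*648) = 1/(442308 + 373248) = 1/815556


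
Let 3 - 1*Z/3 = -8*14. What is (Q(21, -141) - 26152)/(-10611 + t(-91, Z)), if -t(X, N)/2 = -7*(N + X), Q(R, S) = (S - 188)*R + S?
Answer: 33202/7055 ≈ 4.7062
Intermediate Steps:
Q(R, S) = S + R*(-188 + S) (Q(R, S) = (-188 + S)*R + S = R*(-188 + S) + S = S + R*(-188 + S))
Z = 345 (Z = 9 - (-24)*14 = 9 - 3*(-112) = 9 + 336 = 345)
t(X, N) = 14*N + 14*X (t(X, N) = -(-14)*(N + X) = -2*(-7*N - 7*X) = 14*N + 14*X)
(Q(21, -141) - 26152)/(-10611 + t(-91, Z)) = ((-141 - 188*21 + 21*(-141)) - 26152)/(-10611 + (14*345 + 14*(-91))) = ((-141 - 3948 - 2961) - 26152)/(-10611 + (4830 - 1274)) = (-7050 - 26152)/(-10611 + 3556) = -33202/(-7055) = -33202*(-1/7055) = 33202/7055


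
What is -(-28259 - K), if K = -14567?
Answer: 13692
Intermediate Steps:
-(-28259 - K) = -(-28259 - 1*(-14567)) = -(-28259 + 14567) = -1*(-13692) = 13692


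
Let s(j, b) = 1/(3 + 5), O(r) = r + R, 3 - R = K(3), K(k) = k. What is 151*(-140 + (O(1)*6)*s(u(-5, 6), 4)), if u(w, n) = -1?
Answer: -84107/4 ≈ -21027.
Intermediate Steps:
R = 0 (R = 3 - 1*3 = 3 - 3 = 0)
O(r) = r (O(r) = r + 0 = r)
s(j, b) = ⅛ (s(j, b) = 1/8 = ⅛)
151*(-140 + (O(1)*6)*s(u(-5, 6), 4)) = 151*(-140 + (1*6)*(⅛)) = 151*(-140 + 6*(⅛)) = 151*(-140 + ¾) = 151*(-557/4) = -84107/4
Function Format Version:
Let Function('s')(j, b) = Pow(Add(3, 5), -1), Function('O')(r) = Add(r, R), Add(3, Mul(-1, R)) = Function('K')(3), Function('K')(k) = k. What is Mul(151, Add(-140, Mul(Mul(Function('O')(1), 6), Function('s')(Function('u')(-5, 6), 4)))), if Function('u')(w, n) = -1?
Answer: Rational(-84107, 4) ≈ -21027.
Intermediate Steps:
R = 0 (R = Add(3, Mul(-1, 3)) = Add(3, -3) = 0)
Function('O')(r) = r (Function('O')(r) = Add(r, 0) = r)
Function('s')(j, b) = Rational(1, 8) (Function('s')(j, b) = Pow(8, -1) = Rational(1, 8))
Mul(151, Add(-140, Mul(Mul(Function('O')(1), 6), Function('s')(Function('u')(-5, 6), 4)))) = Mul(151, Add(-140, Mul(Mul(1, 6), Rational(1, 8)))) = Mul(151, Add(-140, Mul(6, Rational(1, 8)))) = Mul(151, Add(-140, Rational(3, 4))) = Mul(151, Rational(-557, 4)) = Rational(-84107, 4)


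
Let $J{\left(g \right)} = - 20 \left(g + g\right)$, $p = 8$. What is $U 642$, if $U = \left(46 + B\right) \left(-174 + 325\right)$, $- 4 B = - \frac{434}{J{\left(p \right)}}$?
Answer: $\frac{1416468033}{320} \approx 4.4265 \cdot 10^{6}$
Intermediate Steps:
$J{\left(g \right)} = - 40 g$ ($J{\left(g \right)} = - 20 \cdot 2 g = - 40 g$)
$B = - \frac{217}{640}$ ($B = - \frac{\left(-434\right) \frac{1}{\left(-40\right) 8}}{4} = - \frac{\left(-434\right) \frac{1}{-320}}{4} = - \frac{\left(-434\right) \left(- \frac{1}{320}\right)}{4} = \left(- \frac{1}{4}\right) \frac{217}{160} = - \frac{217}{640} \approx -0.33906$)
$U = \frac{4412673}{640}$ ($U = \left(46 - \frac{217}{640}\right) \left(-174 + 325\right) = \frac{29223}{640} \cdot 151 = \frac{4412673}{640} \approx 6894.8$)
$U 642 = \frac{4412673}{640} \cdot 642 = \frac{1416468033}{320}$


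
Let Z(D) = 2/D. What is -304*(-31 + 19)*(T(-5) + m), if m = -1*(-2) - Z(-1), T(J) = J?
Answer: -3648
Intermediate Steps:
m = 4 (m = -1*(-2) - 2/(-1) = 2 - 2*(-1) = 2 - 1*(-2) = 2 + 2 = 4)
-304*(-31 + 19)*(T(-5) + m) = -304*(-31 + 19)*(-5 + 4) = -(-3648)*(-1) = -304*12 = -3648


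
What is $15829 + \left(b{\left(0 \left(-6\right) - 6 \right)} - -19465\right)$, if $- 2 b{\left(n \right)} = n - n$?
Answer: $35294$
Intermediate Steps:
$b{\left(n \right)} = 0$ ($b{\left(n \right)} = - \frac{n - n}{2} = \left(- \frac{1}{2}\right) 0 = 0$)
$15829 + \left(b{\left(0 \left(-6\right) - 6 \right)} - -19465\right) = 15829 + \left(0 - -19465\right) = 15829 + \left(0 + 19465\right) = 15829 + 19465 = 35294$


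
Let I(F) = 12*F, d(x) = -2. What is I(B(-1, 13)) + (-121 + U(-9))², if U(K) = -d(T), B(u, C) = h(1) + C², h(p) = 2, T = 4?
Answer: 16213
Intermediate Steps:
B(u, C) = 2 + C²
U(K) = 2 (U(K) = -1*(-2) = 2)
I(B(-1, 13)) + (-121 + U(-9))² = 12*(2 + 13²) + (-121 + 2)² = 12*(2 + 169) + (-119)² = 12*171 + 14161 = 2052 + 14161 = 16213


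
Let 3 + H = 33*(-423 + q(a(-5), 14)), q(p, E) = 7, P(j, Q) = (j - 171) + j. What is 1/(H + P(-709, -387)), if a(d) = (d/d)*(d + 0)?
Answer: -1/15320 ≈ -6.5274e-5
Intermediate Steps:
a(d) = d (a(d) = 1*d = d)
P(j, Q) = -171 + 2*j (P(j, Q) = (-171 + j) + j = -171 + 2*j)
H = -13731 (H = -3 + 33*(-423 + 7) = -3 + 33*(-416) = -3 - 13728 = -13731)
1/(H + P(-709, -387)) = 1/(-13731 + (-171 + 2*(-709))) = 1/(-13731 + (-171 - 1418)) = 1/(-13731 - 1589) = 1/(-15320) = -1/15320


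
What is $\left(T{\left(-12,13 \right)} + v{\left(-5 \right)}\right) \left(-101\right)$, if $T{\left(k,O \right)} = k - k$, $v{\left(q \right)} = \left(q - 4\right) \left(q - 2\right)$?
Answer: $-6363$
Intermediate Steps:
$v{\left(q \right)} = \left(-4 + q\right) \left(-2 + q\right)$
$T{\left(k,O \right)} = 0$
$\left(T{\left(-12,13 \right)} + v{\left(-5 \right)}\right) \left(-101\right) = \left(0 + \left(8 + \left(-5\right)^{2} - -30\right)\right) \left(-101\right) = \left(0 + \left(8 + 25 + 30\right)\right) \left(-101\right) = \left(0 + 63\right) \left(-101\right) = 63 \left(-101\right) = -6363$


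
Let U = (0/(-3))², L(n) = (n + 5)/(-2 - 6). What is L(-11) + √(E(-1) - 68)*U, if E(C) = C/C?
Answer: ¾ ≈ 0.75000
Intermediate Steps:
E(C) = 1
L(n) = -5/8 - n/8 (L(n) = (5 + n)/(-8) = (5 + n)*(-⅛) = -5/8 - n/8)
U = 0 (U = (0*(-⅓))² = 0² = 0)
L(-11) + √(E(-1) - 68)*U = (-5/8 - ⅛*(-11)) + √(1 - 68)*0 = (-5/8 + 11/8) + √(-67)*0 = ¾ + (I*√67)*0 = ¾ + 0 = ¾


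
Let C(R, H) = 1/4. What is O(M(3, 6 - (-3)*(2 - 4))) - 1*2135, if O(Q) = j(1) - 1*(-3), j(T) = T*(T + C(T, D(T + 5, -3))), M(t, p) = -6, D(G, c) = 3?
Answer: -8523/4 ≈ -2130.8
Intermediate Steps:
C(R, H) = ¼
j(T) = T*(¼ + T) (j(T) = T*(T + ¼) = T*(¼ + T))
O(Q) = 17/4 (O(Q) = 1*(¼ + 1) - 1*(-3) = 1*(5/4) + 3 = 5/4 + 3 = 17/4)
O(M(3, 6 - (-3)*(2 - 4))) - 1*2135 = 17/4 - 1*2135 = 17/4 - 2135 = -8523/4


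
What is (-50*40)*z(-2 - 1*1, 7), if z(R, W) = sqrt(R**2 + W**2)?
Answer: -2000*sqrt(58) ≈ -15232.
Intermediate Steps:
(-50*40)*z(-2 - 1*1, 7) = (-50*40)*sqrt((-2 - 1*1)**2 + 7**2) = -2000*sqrt((-2 - 1)**2 + 49) = -2000*sqrt((-3)**2 + 49) = -2000*sqrt(9 + 49) = -2000*sqrt(58)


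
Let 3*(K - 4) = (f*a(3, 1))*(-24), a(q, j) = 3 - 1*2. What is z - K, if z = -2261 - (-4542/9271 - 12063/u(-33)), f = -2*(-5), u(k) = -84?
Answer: -604351295/259588 ≈ -2328.1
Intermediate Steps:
a(q, j) = 1 (a(q, j) = 3 - 2 = 1)
f = 10
K = -76 (K = 4 + ((10*1)*(-24))/3 = 4 + (10*(-24))/3 = 4 + (⅓)*(-240) = 4 - 80 = -76)
z = -624079983/259588 (z = -2261 - (-4542/9271 - 12063/(-84)) = -2261 - (-4542*1/9271 - 12063*(-1/84)) = -2261 - (-4542/9271 + 4021/28) = -2261 - 1*37151515/259588 = -2261 - 37151515/259588 = -624079983/259588 ≈ -2404.1)
z - K = -624079983/259588 - 1*(-76) = -624079983/259588 + 76 = -604351295/259588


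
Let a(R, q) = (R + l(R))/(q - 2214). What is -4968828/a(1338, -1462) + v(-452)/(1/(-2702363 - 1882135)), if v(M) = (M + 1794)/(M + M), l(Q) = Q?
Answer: 686994682161/50398 ≈ 1.3631e+7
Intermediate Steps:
v(M) = (1794 + M)/(2*M) (v(M) = (1794 + M)/((2*M)) = (1794 + M)*(1/(2*M)) = (1794 + M)/(2*M))
a(R, q) = 2*R/(-2214 + q) (a(R, q) = (R + R)/(q - 2214) = (2*R)/(-2214 + q) = 2*R/(-2214 + q))
-4968828/a(1338, -1462) + v(-452)/(1/(-2702363 - 1882135)) = -4968828/(2*1338/(-2214 - 1462)) + ((1/2)*(1794 - 452)/(-452))/(1/(-2702363 - 1882135)) = -4968828/(2*1338/(-3676)) + ((1/2)*(-1/452)*1342)/(1/(-4584498)) = -4968828/(2*1338*(-1/3676)) - 671/(452*(-1/4584498)) = -4968828/(-669/919) - 671/452*(-4584498) = -4968828*(-919/669) + 1538099079/226 = 1522117644/223 + 1538099079/226 = 686994682161/50398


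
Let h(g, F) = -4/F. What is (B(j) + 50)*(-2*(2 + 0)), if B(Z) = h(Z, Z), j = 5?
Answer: -984/5 ≈ -196.80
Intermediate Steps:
B(Z) = -4/Z
(B(j) + 50)*(-2*(2 + 0)) = (-4/5 + 50)*(-2*(2 + 0)) = (-4*⅕ + 50)*(-2*2) = (-⅘ + 50)*(-4) = (246/5)*(-4) = -984/5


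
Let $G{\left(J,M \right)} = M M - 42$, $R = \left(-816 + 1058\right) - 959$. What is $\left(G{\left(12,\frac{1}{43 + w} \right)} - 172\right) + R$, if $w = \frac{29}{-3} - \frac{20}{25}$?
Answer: $- \frac{221711839}{238144} \approx -931.0$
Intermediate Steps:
$w = - \frac{157}{15}$ ($w = 29 \left(- \frac{1}{3}\right) - \frac{4}{5} = - \frac{29}{3} - \frac{4}{5} = - \frac{157}{15} \approx -10.467$)
$R = -717$ ($R = 242 - 959 = -717$)
$G{\left(J,M \right)} = -42 + M^{2}$ ($G{\left(J,M \right)} = M^{2} - 42 = -42 + M^{2}$)
$\left(G{\left(12,\frac{1}{43 + w} \right)} - 172\right) + R = \left(\left(-42 + \left(\frac{1}{43 - \frac{157}{15}}\right)^{2}\right) - 172\right) - 717 = \left(\left(-42 + \left(\frac{1}{\frac{488}{15}}\right)^{2}\right) - 172\right) - 717 = \left(\left(-42 + \left(\frac{15}{488}\right)^{2}\right) - 172\right) - 717 = \left(\left(-42 + \frac{225}{238144}\right) - 172\right) - 717 = \left(- \frac{10001823}{238144} - 172\right) - 717 = - \frac{50962591}{238144} - 717 = - \frac{221711839}{238144}$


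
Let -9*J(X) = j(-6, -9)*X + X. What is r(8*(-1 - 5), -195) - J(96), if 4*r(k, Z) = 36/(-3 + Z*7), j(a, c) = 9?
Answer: 48637/456 ≈ 106.66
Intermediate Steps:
r(k, Z) = 9/(-3 + 7*Z) (r(k, Z) = (36/(-3 + Z*7))/4 = (36/(-3 + 7*Z))/4 = 9/(-3 + 7*Z))
J(X) = -10*X/9 (J(X) = -(9*X + X)/9 = -10*X/9)
r(8*(-1 - 5), -195) - J(96) = 9/(-3 + 7*(-195)) - (-10)*96/9 = 9/(-3 - 1365) - 1*(-320/3) = 9/(-1368) + 320/3 = 9*(-1/1368) + 320/3 = -1/152 + 320/3 = 48637/456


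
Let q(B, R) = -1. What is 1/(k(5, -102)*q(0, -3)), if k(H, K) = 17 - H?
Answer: -1/12 ≈ -0.083333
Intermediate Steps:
1/(k(5, -102)*q(0, -3)) = 1/((17 - 1*5)*(-1)) = 1/((17 - 5)*(-1)) = 1/(12*(-1)) = 1/(-12) = -1/12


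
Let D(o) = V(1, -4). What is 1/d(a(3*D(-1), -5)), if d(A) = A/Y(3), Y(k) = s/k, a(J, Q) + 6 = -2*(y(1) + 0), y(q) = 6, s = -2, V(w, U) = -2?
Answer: 1/27 ≈ 0.037037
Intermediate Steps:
D(o) = -2
a(J, Q) = -18 (a(J, Q) = -6 - 2*(6 + 0) = -6 - 2*6 = -6 - 12 = -18)
Y(k) = -2/k
d(A) = -3*A/2 (d(A) = A/((-2/3)) = A/((-2*1/3)) = A/(-2/3) = A*(-3/2) = -3*A/2)
1/d(a(3*D(-1), -5)) = 1/(-3/2*(-18)) = 1/27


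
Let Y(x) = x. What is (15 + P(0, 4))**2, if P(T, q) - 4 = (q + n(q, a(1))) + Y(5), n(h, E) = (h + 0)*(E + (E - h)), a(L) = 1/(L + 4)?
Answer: 4624/25 ≈ 184.96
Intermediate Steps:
a(L) = 1/(4 + L)
n(h, E) = h*(-h + 2*E)
P(T, q) = 9 + q + q*(2/5 - q) (P(T, q) = 4 + ((q + q*(-q + 2/(4 + 1))) + 5) = 4 + ((q + q*(-q + 2/5)) + 5) = 4 + ((q + q*(2/5 - q)) + 5) = 4 + (5 + q + q*(2/5 - q)) = 9 + q + q*(2/5 - q))
(15 + P(0, 4))**2 = (15 + (9 - 1*4**2 + (7/5)*4))**2 = (15 + (9 - 1*16 + 28/5))**2 = (15 + (9 - 16 + 28/5))**2 = (15 - 7/5)**2 = (68/5)**2 = 4624/25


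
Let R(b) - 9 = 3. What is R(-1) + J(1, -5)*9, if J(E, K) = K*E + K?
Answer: -78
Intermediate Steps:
J(E, K) = K + E*K (J(E, K) = E*K + K = K + E*K)
R(b) = 12 (R(b) = 9 + 3 = 12)
R(-1) + J(1, -5)*9 = 12 - 5*(1 + 1)*9 = 12 - 5*2*9 = 12 - 10*9 = 12 - 90 = -78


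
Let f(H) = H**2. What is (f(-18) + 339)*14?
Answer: 9282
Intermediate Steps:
(f(-18) + 339)*14 = ((-18)**2 + 339)*14 = (324 + 339)*14 = 663*14 = 9282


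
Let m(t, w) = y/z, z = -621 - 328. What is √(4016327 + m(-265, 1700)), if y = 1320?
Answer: √3617106859847/949 ≈ 2004.1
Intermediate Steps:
z = -949
m(t, w) = -1320/949 (m(t, w) = 1320/(-949) = 1320*(-1/949) = -1320/949)
√(4016327 + m(-265, 1700)) = √(4016327 - 1320/949) = √(3811493003/949) = √3617106859847/949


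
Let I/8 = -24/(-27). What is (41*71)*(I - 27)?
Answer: -521069/9 ≈ -57897.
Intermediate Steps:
I = 64/9 (I = 8*(-24/(-27)) = 8*(-24*(-1/27)) = 8*(8/9) = 64/9 ≈ 7.1111)
(41*71)*(I - 27) = (41*71)*(64/9 - 27) = 2911*(-179/9) = -521069/9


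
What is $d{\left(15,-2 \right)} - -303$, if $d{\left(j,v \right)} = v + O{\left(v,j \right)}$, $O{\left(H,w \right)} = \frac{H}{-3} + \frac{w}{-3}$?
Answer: $\frac{890}{3} \approx 296.67$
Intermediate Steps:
$O{\left(H,w \right)} = - \frac{H}{3} - \frac{w}{3}$ ($O{\left(H,w \right)} = H \left(- \frac{1}{3}\right) + w \left(- \frac{1}{3}\right) = - \frac{H}{3} - \frac{w}{3}$)
$d{\left(j,v \right)} = - \frac{j}{3} + \frac{2 v}{3}$ ($d{\left(j,v \right)} = v - \left(\frac{j}{3} + \frac{v}{3}\right) = - \frac{j}{3} + \frac{2 v}{3}$)
$d{\left(15,-2 \right)} - -303 = \left(\left(- \frac{1}{3}\right) 15 + \frac{2}{3} \left(-2\right)\right) - -303 = \left(-5 - \frac{4}{3}\right) + 303 = - \frac{19}{3} + 303 = \frac{890}{3}$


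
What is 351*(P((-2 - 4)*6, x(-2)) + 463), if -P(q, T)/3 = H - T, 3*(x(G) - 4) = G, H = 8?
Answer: 157599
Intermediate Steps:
x(G) = 4 + G/3
P(q, T) = -24 + 3*T (P(q, T) = -3*(8 - T) = -24 + 3*T)
351*(P((-2 - 4)*6, x(-2)) + 463) = 351*((-24 + 3*(4 + (⅓)*(-2))) + 463) = 351*((-24 + 3*(4 - ⅔)) + 463) = 351*((-24 + 3*(10/3)) + 463) = 351*((-24 + 10) + 463) = 351*(-14 + 463) = 351*449 = 157599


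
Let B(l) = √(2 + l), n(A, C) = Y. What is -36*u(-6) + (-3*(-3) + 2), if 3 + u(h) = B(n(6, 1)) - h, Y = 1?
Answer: -97 - 36*√3 ≈ -159.35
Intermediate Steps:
n(A, C) = 1
u(h) = -3 + √3 - h (u(h) = -3 + (√(2 + 1) - h) = -3 + (√3 - h) = -3 + √3 - h)
-36*u(-6) + (-3*(-3) + 2) = -36*(-3 + √3 - 1*(-6)) + (-3*(-3) + 2) = -36*(-3 + √3 + 6) + (9 + 2) = -36*(3 + √3) + 11 = (-108 - 36*√3) + 11 = -97 - 36*√3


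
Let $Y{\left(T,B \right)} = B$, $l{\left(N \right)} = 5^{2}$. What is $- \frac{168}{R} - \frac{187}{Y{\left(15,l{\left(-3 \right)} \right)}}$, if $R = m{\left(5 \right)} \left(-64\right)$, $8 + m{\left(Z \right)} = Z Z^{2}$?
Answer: $- \frac{58169}{7800} \approx -7.4576$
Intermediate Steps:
$l{\left(N \right)} = 25$
$m{\left(Z \right)} = -8 + Z^{3}$ ($m{\left(Z \right)} = -8 + Z Z^{2} = -8 + Z^{3}$)
$R = -7488$ ($R = \left(-8 + 5^{3}\right) \left(-64\right) = \left(-8 + 125\right) \left(-64\right) = 117 \left(-64\right) = -7488$)
$- \frac{168}{R} - \frac{187}{Y{\left(15,l{\left(-3 \right)} \right)}} = - \frac{168}{-7488} - \frac{187}{25} = \left(-168\right) \left(- \frac{1}{7488}\right) - \frac{187}{25} = \frac{7}{312} - \frac{187}{25} = - \frac{58169}{7800}$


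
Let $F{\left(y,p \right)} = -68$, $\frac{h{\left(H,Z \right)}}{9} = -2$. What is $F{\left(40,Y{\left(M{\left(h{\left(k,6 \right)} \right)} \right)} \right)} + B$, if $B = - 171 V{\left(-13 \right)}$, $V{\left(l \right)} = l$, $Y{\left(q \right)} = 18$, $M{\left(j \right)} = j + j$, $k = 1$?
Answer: $2155$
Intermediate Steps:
$h{\left(H,Z \right)} = -18$ ($h{\left(H,Z \right)} = 9 \left(-2\right) = -18$)
$M{\left(j \right)} = 2 j$
$B = 2223$ ($B = \left(-171\right) \left(-13\right) = 2223$)
$F{\left(40,Y{\left(M{\left(h{\left(k,6 \right)} \right)} \right)} \right)} + B = -68 + 2223 = 2155$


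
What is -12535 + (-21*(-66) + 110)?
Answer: -11039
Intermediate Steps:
-12535 + (-21*(-66) + 110) = -12535 + (1386 + 110) = -12535 + 1496 = -11039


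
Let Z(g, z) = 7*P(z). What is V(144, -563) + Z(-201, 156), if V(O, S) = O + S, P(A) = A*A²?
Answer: 26574493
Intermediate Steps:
P(A) = A³
Z(g, z) = 7*z³
V(144, -563) + Z(-201, 156) = (144 - 563) + 7*156³ = -419 + 7*3796416 = -419 + 26574912 = 26574493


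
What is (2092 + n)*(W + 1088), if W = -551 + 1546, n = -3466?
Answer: -2862042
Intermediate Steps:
W = 995
(2092 + n)*(W + 1088) = (2092 - 3466)*(995 + 1088) = -1374*2083 = -2862042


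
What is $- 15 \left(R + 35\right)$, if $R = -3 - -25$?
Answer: $-855$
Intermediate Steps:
$R = 22$ ($R = -3 + 25 = 22$)
$- 15 \left(R + 35\right) = - 15 \left(22 + 35\right) = \left(-15\right) 57 = -855$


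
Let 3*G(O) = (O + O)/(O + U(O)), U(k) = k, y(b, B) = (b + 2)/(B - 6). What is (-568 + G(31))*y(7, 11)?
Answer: -5109/5 ≈ -1021.8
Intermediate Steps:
y(b, B) = (2 + b)/(-6 + B)
G(O) = ⅓ (G(O) = ((O + O)/(O + O))/3 = ((2*O)/((2*O)))/3 = ((2*O)*(1/(2*O)))/3 = (⅓)*1 = ⅓)
(-568 + G(31))*y(7, 11) = (-568 + ⅓)*((2 + 7)/(-6 + 11)) = -1703*9/(3*5) = -1703*9/15 = -1703/3*9/5 = -5109/5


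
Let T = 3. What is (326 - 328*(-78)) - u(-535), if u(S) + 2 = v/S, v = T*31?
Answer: 13863013/535 ≈ 25912.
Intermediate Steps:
v = 93 (v = 3*31 = 93)
u(S) = -2 + 93/S
(326 - 328*(-78)) - u(-535) = (326 - 328*(-78)) - (-2 + 93/(-535)) = (326 + 25584) - (-2 + 93*(-1/535)) = 25910 - (-2 - 93/535) = 25910 - 1*(-1163/535) = 25910 + 1163/535 = 13863013/535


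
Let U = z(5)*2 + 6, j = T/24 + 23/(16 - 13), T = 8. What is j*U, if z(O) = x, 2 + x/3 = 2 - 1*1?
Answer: 0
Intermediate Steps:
x = -3 (x = -6 + 3*(2 - 1*1) = -6 + 3*(2 - 1) = -6 + 3*1 = -6 + 3 = -3)
j = 8 (j = 8/24 + 23/(16 - 13) = 8*(1/24) + 23/3 = ⅓ + 23*(⅓) = ⅓ + 23/3 = 8)
z(O) = -3
U = 0 (U = -3*2 + 6 = -6 + 6 = 0)
j*U = 8*0 = 0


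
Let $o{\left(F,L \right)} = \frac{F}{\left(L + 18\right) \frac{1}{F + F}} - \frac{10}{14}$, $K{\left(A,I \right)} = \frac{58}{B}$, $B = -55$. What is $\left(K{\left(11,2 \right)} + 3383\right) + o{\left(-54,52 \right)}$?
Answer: $\frac{38110}{11} \approx 3464.5$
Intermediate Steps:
$K{\left(A,I \right)} = - \frac{58}{55}$ ($K{\left(A,I \right)} = \frac{58}{-55} = 58 \left(- \frac{1}{55}\right) = - \frac{58}{55}$)
$o{\left(F,L \right)} = - \frac{5}{7} + \frac{2 F^{2}}{18 + L}$ ($o{\left(F,L \right)} = \frac{F}{\left(18 + L\right) \frac{1}{2 F}} - \frac{5}{7} = \frac{F}{\frac{1}{2} \frac{1}{F} \left(18 + L\right)} - \frac{5}{7} = F \frac{2 F}{18 + L} - \frac{5}{7} = \frac{2 F^{2}}{18 + L} - \frac{5}{7} = - \frac{5}{7} + \frac{2 F^{2}}{18 + L}$)
$\left(K{\left(11,2 \right)} + 3383\right) + o{\left(-54,52 \right)} = \left(- \frac{58}{55} + 3383\right) + \frac{-90 - 260 + 14 \left(-54\right)^{2}}{7 \left(18 + 52\right)} = \frac{186007}{55} + \frac{-90 - 260 + 14 \cdot 2916}{7 \cdot 70} = \frac{186007}{55} + \frac{1}{7} \cdot \frac{1}{70} \left(-90 - 260 + 40824\right) = \frac{186007}{55} + \frac{1}{7} \cdot \frac{1}{70} \cdot 40474 = \frac{186007}{55} + \frac{413}{5} = \frac{38110}{11}$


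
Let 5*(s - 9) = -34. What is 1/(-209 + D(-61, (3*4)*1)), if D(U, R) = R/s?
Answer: -11/2239 ≈ -0.0049129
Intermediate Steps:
s = 11/5 (s = 9 + (1/5)*(-34) = 9 - 34/5 = 11/5 ≈ 2.2000)
D(U, R) = 5*R/11 (D(U, R) = R/(11/5) = R*(5/11) = 5*R/11)
1/(-209 + D(-61, (3*4)*1)) = 1/(-209 + 5*((3*4)*1)/11) = 1/(-209 + 5*(12*1)/11) = 1/(-209 + (5/11)*12) = 1/(-209 + 60/11) = 1/(-2239/11) = -11/2239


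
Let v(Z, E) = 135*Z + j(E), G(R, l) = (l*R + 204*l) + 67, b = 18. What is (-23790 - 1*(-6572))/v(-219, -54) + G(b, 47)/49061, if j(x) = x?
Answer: 1155761417/1453137759 ≈ 0.79536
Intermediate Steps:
G(R, l) = 67 + 204*l + R*l (G(R, l) = (R*l + 204*l) + 67 = (204*l + R*l) + 67 = 67 + 204*l + R*l)
v(Z, E) = E + 135*Z (v(Z, E) = 135*Z + E = E + 135*Z)
(-23790 - 1*(-6572))/v(-219, -54) + G(b, 47)/49061 = (-23790 - 1*(-6572))/(-54 + 135*(-219)) + (67 + 204*47 + 18*47)/49061 = (-23790 + 6572)/(-54 - 29565) + (67 + 9588 + 846)*(1/49061) = -17218/(-29619) + 10501*(1/49061) = -17218*(-1/29619) + 10501/49061 = 17218/29619 + 10501/49061 = 1155761417/1453137759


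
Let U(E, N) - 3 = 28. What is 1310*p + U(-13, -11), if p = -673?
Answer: -881599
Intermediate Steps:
U(E, N) = 31 (U(E, N) = 3 + 28 = 31)
1310*p + U(-13, -11) = 1310*(-673) + 31 = -881630 + 31 = -881599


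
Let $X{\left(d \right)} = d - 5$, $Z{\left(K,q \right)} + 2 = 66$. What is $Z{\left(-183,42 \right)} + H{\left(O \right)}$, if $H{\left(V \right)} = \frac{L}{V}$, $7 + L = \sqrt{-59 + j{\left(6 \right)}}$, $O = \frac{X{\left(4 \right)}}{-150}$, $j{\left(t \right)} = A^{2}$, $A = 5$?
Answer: $-986 + 150 i \sqrt{34} \approx -986.0 + 874.64 i$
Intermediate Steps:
$Z{\left(K,q \right)} = 64$ ($Z{\left(K,q \right)} = -2 + 66 = 64$)
$X{\left(d \right)} = -5 + d$
$j{\left(t \right)} = 25$ ($j{\left(t \right)} = 5^{2} = 25$)
$O = \frac{1}{150}$ ($O = \frac{-5 + 4}{-150} = \left(-1\right) \left(- \frac{1}{150}\right) = \frac{1}{150} \approx 0.0066667$)
$L = -7 + i \sqrt{34}$ ($L = -7 + \sqrt{-59 + 25} = -7 + \sqrt{-34} = -7 + i \sqrt{34} \approx -7.0 + 5.831 i$)
$H{\left(V \right)} = \frac{-7 + i \sqrt{34}}{V}$
$Z{\left(-183,42 \right)} + H{\left(O \right)} = 64 + \frac{1}{\frac{1}{150}} \left(-7 + i \sqrt{34}\right) = 64 + 150 \left(-7 + i \sqrt{34}\right) = 64 - \left(1050 - 150 i \sqrt{34}\right) = -986 + 150 i \sqrt{34}$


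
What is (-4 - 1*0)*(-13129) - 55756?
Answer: -3240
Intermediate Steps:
(-4 - 1*0)*(-13129) - 55756 = (-4 + 0)*(-13129) - 55756 = -4*(-13129) - 55756 = 52516 - 55756 = -3240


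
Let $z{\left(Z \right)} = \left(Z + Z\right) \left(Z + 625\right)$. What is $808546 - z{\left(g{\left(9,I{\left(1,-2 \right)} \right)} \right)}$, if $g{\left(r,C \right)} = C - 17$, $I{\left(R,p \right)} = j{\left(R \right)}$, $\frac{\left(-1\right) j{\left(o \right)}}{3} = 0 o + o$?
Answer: $832746$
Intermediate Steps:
$j{\left(o \right)} = - 3 o$ ($j{\left(o \right)} = - 3 \left(0 o + o\right) = - 3 \left(0 + o\right) = - 3 o$)
$I{\left(R,p \right)} = - 3 R$
$g{\left(r,C \right)} = -17 + C$ ($g{\left(r,C \right)} = C - 17 = -17 + C$)
$z{\left(Z \right)} = 2 Z \left(625 + Z\right)$
$808546 - z{\left(g{\left(9,I{\left(1,-2 \right)} \right)} \right)} = 808546 - 2 \left(-17 - 3\right) \left(625 - 20\right) = 808546 - 2 \left(-20\right) \left(625 - 20\right) = 808546 - 2 \left(-20\right) 605 = 808546 - -24200 = 808546 + 24200 = 832746$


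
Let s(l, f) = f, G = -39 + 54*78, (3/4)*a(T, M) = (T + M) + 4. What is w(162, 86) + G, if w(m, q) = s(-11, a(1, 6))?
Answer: 12563/3 ≈ 4187.7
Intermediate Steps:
a(T, M) = 16/3 + 4*M/3 + 4*T/3 (a(T, M) = 4*((T + M) + 4)/3 = 4*((M + T) + 4)/3 = 4*(4 + M + T)/3 = 16/3 + 4*M/3 + 4*T/3)
G = 4173 (G = -39 + 4212 = 4173)
w(m, q) = 44/3 (w(m, q) = 16/3 + (4/3)*6 + (4/3)*1 = 16/3 + 8 + 4/3 = 44/3)
w(162, 86) + G = 44/3 + 4173 = 12563/3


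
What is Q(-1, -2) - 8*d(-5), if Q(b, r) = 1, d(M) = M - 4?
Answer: 73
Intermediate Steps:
d(M) = -4 + M
Q(-1, -2) - 8*d(-5) = 1 - 8*(-4 - 5) = 1 - 8*(-9) = 1 + 72 = 73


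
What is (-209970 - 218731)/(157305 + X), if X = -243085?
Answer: 428701/85780 ≈ 4.9977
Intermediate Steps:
(-209970 - 218731)/(157305 + X) = (-209970 - 218731)/(157305 - 243085) = -428701/(-85780) = -428701*(-1/85780) = 428701/85780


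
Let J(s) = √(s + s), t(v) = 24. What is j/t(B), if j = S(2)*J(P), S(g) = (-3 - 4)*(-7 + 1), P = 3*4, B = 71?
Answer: 7*√6/2 ≈ 8.5732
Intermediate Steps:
P = 12
S(g) = 42 (S(g) = -7*(-6) = 42)
J(s) = √2*√s (J(s) = √(2*s) = √2*√s)
j = 84*√6 (j = 42*(√2*√12) = 42*(√2*(2*√3)) = 42*(2*√6) = 84*√6 ≈ 205.76)
j/t(B) = (84*√6)/24 = (84*√6)*(1/24) = 7*√6/2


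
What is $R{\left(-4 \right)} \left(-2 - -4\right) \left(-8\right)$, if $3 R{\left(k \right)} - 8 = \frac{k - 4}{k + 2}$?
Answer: $-64$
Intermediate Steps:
$R{\left(k \right)} = \frac{8}{3} + \frac{-4 + k}{3 \left(2 + k\right)}$ ($R{\left(k \right)} = \frac{8}{3} + \frac{\left(k - 4\right) \frac{1}{k + 2}}{3} = \frac{8}{3} + \frac{\left(-4 + k\right) \frac{1}{2 + k}}{3} = \frac{8}{3} + \frac{\frac{1}{2 + k} \left(-4 + k\right)}{3} = \frac{8}{3} + \frac{-4 + k}{3 \left(2 + k\right)}$)
$R{\left(-4 \right)} \left(-2 - -4\right) \left(-8\right) = \frac{4 + 3 \left(-4\right)}{2 - 4} \left(-2 - -4\right) \left(-8\right) = \frac{4 - 12}{-2} \left(-2 + 4\right) \left(-8\right) = \left(- \frac{1}{2}\right) \left(-8\right) 2 \left(-8\right) = 4 \cdot 2 \left(-8\right) = 8 \left(-8\right) = -64$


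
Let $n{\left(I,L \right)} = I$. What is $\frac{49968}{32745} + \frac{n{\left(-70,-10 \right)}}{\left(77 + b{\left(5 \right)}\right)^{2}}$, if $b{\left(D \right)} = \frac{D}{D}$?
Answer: $\frac{50285527}{33203430} \approx 1.5145$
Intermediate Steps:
$b{\left(D \right)} = 1$
$\frac{49968}{32745} + \frac{n{\left(-70,-10 \right)}}{\left(77 + b{\left(5 \right)}\right)^{2}} = \frac{49968}{32745} - \frac{70}{\left(77 + 1\right)^{2}} = 49968 \cdot \frac{1}{32745} - \frac{70}{78^{2}} = \frac{16656}{10915} - \frac{70}{6084} = \frac{16656}{10915} - \frac{35}{3042} = \frac{50285527}{33203430}$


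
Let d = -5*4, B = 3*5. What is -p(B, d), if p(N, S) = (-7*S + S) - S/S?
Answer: -119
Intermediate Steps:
B = 15
d = -20
p(N, S) = -1 - 6*S (p(N, S) = -6*S - 1*1 = -6*S - 1 = -1 - 6*S)
-p(B, d) = -(-1 - 6*(-20)) = -(-1 + 120) = -1*119 = -119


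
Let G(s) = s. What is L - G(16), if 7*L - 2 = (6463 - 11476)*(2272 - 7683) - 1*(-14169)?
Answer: 27139402/7 ≈ 3.8771e+6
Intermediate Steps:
L = 27139514/7 (L = 2/7 + ((6463 - 11476)*(2272 - 7683) - 1*(-14169))/7 = 2/7 + (-5013*(-5411) + 14169)/7 = 2/7 + (27125343 + 14169)/7 = 2/7 + (⅐)*27139512 = 2/7 + 27139512/7 = 27139514/7 ≈ 3.8771e+6)
L - G(16) = 27139514/7 - 1*16 = 27139514/7 - 16 = 27139402/7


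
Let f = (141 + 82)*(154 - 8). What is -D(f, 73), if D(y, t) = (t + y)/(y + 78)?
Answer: -32631/32636 ≈ -0.99985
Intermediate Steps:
f = 32558 (f = 223*146 = 32558)
D(y, t) = (t + y)/(78 + y)
-D(f, 73) = -(73 + 32558)/(78 + 32558) = -32631/32636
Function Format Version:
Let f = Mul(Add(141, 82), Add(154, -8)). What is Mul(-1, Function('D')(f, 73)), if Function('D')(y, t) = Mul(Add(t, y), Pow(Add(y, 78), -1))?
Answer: Rational(-32631, 32636) ≈ -0.99985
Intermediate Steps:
f = 32558 (f = Mul(223, 146) = 32558)
Function('D')(y, t) = Mul(Pow(Add(78, y), -1), Add(t, y)) (Function('D')(y, t) = Mul(Add(t, y), Pow(Add(78, y), -1)) = Mul(Pow(Add(78, y), -1), Add(t, y)))
Mul(-1, Function('D')(f, 73)) = Mul(-1, Mul(Pow(Add(78, 32558), -1), Add(73, 32558))) = Mul(-1, Mul(Pow(32636, -1), 32631)) = Mul(-1, Mul(Rational(1, 32636), 32631)) = Mul(-1, Rational(32631, 32636)) = Rational(-32631, 32636)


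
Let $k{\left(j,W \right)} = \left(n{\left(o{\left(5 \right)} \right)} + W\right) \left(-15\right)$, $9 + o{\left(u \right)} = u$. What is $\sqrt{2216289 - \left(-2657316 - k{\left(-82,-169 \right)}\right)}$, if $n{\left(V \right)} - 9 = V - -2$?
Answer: $73 \sqrt{915} \approx 2208.2$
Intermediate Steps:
$o{\left(u \right)} = -9 + u$
$n{\left(V \right)} = 11 + V$ ($n{\left(V \right)} = 9 + \left(V - -2\right) = 9 + \left(V + 2\right) = 9 + \left(2 + V\right) = 11 + V$)
$k{\left(j,W \right)} = -105 - 15 W$ ($k{\left(j,W \right)} = \left(\left(11 + \left(-9 + 5\right)\right) + W\right) \left(-15\right) = \left(\left(11 - 4\right) + W\right) \left(-15\right) = \left(7 + W\right) \left(-15\right) = -105 - 15 W$)
$\sqrt{2216289 - \left(-2657316 - k{\left(-82,-169 \right)}\right)} = \sqrt{2216289 + \left(\left(\left(-105 - -2535\right) + 1142767\right) - -1514549\right)} = \sqrt{2216289 + \left(\left(\left(-105 + 2535\right) + 1142767\right) + 1514549\right)} = \sqrt{2216289 + \left(\left(2430 + 1142767\right) + 1514549\right)} = \sqrt{2216289 + \left(1145197 + 1514549\right)} = \sqrt{2216289 + 2659746} = \sqrt{4876035} = 73 \sqrt{915}$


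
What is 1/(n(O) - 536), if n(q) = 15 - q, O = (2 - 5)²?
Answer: -1/530 ≈ -0.0018868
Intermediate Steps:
O = 9 (O = (-3)² = 9)
1/(n(O) - 536) = 1/((15 - 1*9) - 536) = 1/((15 - 9) - 536) = 1/(6 - 536) = 1/(-530) = -1/530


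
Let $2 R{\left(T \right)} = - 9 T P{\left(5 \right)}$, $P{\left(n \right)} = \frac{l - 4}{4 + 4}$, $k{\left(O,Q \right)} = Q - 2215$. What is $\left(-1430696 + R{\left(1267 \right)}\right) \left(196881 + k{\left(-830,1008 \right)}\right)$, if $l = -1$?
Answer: $- \frac{2234021896277}{8} \approx -2.7925 \cdot 10^{11}$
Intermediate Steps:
$k{\left(O,Q \right)} = -2215 + Q$
$P{\left(n \right)} = - \frac{5}{8}$ ($P{\left(n \right)} = \frac{-1 - 4}{4 + 4} = - \frac{5}{8}$)
$R{\left(T \right)} = \frac{45 T}{16}$ ($R{\left(T \right)} = \frac{- 9 T \left(- \frac{5}{8}\right)}{2} = \frac{\frac{45}{8} T}{2} = \frac{45 T}{16}$)
$\left(-1430696 + R{\left(1267 \right)}\right) \left(196881 + k{\left(-830,1008 \right)}\right) = \left(-1430696 + \frac{45}{16} \cdot 1267\right) \left(196881 + \left(-2215 + 1008\right)\right) = \left(-1430696 + \frac{57015}{16}\right) \left(196881 - 1207\right) = \left(- \frac{22834121}{16}\right) 195674 = - \frac{2234021896277}{8}$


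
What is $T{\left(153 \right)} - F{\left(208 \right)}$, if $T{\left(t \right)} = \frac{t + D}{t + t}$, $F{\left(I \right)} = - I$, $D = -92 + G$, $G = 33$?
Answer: $\frac{31871}{153} \approx 208.31$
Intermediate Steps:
$D = -59$ ($D = -92 + 33 = -59$)
$T{\left(t \right)} = \frac{-59 + t}{2 t}$ ($T{\left(t \right)} = \frac{t - 59}{t + t} = \frac{-59 + t}{2 t}$)
$T{\left(153 \right)} - F{\left(208 \right)} = \frac{-59 + 153}{2 \cdot 153} - \left(-1\right) 208 = \frac{1}{2} \cdot \frac{1}{153} \cdot 94 - -208 = \frac{47}{153} + 208 = \frac{31871}{153}$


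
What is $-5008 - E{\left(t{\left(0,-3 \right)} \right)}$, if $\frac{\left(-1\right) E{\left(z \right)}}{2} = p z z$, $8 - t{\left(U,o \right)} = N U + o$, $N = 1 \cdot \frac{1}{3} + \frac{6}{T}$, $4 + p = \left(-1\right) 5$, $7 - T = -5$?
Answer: $-7186$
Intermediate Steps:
$T = 12$ ($T = 7 - -5 = 7 + 5 = 12$)
$p = -9$ ($p = -4 - 5 = -9$)
$N = \frac{5}{6}$ ($N = 1 \cdot \frac{1}{3} + \frac{6}{12} = 1 \cdot \frac{1}{3} + 6 \cdot \frac{1}{12} = \frac{1}{3} + \frac{1}{2} = \frac{5}{6} \approx 0.83333$)
$t{\left(U,o \right)} = 8 - o - \frac{5 U}{6}$ ($t{\left(U,o \right)} = 8 - \left(\frac{5 U}{6} + o\right) = 8 - \left(o + \frac{5 U}{6}\right) = 8 - o - \frac{5 U}{6}$)
$E{\left(z \right)} = 18 z^{2}$ ($E{\left(z \right)} = - 2 - 9 z z = - 2 \left(- 9 z^{2}\right) = 18 z^{2}$)
$-5008 - E{\left(t{\left(0,-3 \right)} \right)} = -5008 - 18 \left(8 - -3 - 0\right)^{2} = -5008 - 18 \left(8 + 3 + 0\right)^{2} = -5008 - 18 \cdot 11^{2} = -5008 - 18 \cdot 121 = -5008 - 2178 = -7186$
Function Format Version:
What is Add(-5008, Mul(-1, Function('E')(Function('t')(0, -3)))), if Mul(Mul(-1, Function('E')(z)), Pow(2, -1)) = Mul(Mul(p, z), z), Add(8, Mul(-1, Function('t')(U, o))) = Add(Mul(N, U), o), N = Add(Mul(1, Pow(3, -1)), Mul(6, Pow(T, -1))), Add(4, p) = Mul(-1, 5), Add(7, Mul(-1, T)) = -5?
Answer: -7186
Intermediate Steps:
T = 12 (T = Add(7, Mul(-1, -5)) = Add(7, 5) = 12)
p = -9 (p = Add(-4, Mul(-1, 5)) = Add(-4, -5) = -9)
N = Rational(5, 6) (N = Add(Mul(1, Pow(3, -1)), Mul(6, Pow(12, -1))) = Add(Mul(1, Rational(1, 3)), Mul(6, Rational(1, 12))) = Add(Rational(1, 3), Rational(1, 2)) = Rational(5, 6) ≈ 0.83333)
Function('t')(U, o) = Add(8, Mul(-1, o), Mul(Rational(-5, 6), U)) (Function('t')(U, o) = Add(8, Mul(-1, Add(Mul(Rational(5, 6), U), o))) = Add(8, Mul(-1, Add(o, Mul(Rational(5, 6), U)))) = Add(8, Add(Mul(-1, o), Mul(Rational(-5, 6), U))) = Add(8, Mul(-1, o), Mul(Rational(-5, 6), U)))
Function('E')(z) = Mul(18, Pow(z, 2)) (Function('E')(z) = Mul(-2, Mul(Mul(-9, z), z)) = Mul(-2, Mul(-9, Pow(z, 2))) = Mul(18, Pow(z, 2)))
Add(-5008, Mul(-1, Function('E')(Function('t')(0, -3)))) = Add(-5008, Mul(-1, Mul(18, Pow(Add(8, Mul(-1, -3), Mul(Rational(-5, 6), 0)), 2)))) = Add(-5008, Mul(-1, Mul(18, Pow(Add(8, 3, 0), 2)))) = Add(-5008, Mul(-1, Mul(18, Pow(11, 2)))) = Add(-5008, Mul(-1, Mul(18, 121))) = Add(-5008, Mul(-1, 2178)) = Add(-5008, -2178) = -7186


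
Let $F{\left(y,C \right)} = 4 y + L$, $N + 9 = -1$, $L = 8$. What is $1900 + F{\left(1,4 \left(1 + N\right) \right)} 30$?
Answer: $2260$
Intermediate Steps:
$N = -10$ ($N = -9 - 1 = -10$)
$F{\left(y,C \right)} = 8 + 4 y$ ($F{\left(y,C \right)} = 4 y + 8 = 8 + 4 y$)
$1900 + F{\left(1,4 \left(1 + N\right) \right)} 30 = 1900 + \left(8 + 4 \cdot 1\right) 30 = 1900 + \left(8 + 4\right) 30 = 1900 + 12 \cdot 30 = 1900 + 360 = 2260$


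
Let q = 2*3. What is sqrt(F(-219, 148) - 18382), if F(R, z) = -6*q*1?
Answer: I*sqrt(18418) ≈ 135.71*I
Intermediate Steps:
q = 6
F(R, z) = -36 (F(R, z) = -6*6*1 = -36*1 = -36)
sqrt(F(-219, 148) - 18382) = sqrt(-36 - 18382) = sqrt(-18418) = I*sqrt(18418)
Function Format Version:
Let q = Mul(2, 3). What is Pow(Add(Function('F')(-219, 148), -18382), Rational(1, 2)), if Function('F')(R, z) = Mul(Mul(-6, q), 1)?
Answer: Mul(I, Pow(18418, Rational(1, 2))) ≈ Mul(135.71, I)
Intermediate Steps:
q = 6
Function('F')(R, z) = -36 (Function('F')(R, z) = Mul(Mul(-6, 6), 1) = Mul(-36, 1) = -36)
Pow(Add(Function('F')(-219, 148), -18382), Rational(1, 2)) = Pow(Add(-36, -18382), Rational(1, 2)) = Pow(-18418, Rational(1, 2)) = Mul(I, Pow(18418, Rational(1, 2)))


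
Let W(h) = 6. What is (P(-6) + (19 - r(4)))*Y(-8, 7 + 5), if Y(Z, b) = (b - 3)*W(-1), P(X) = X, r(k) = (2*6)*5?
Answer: -2538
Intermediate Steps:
r(k) = 60 (r(k) = 12*5 = 60)
Y(Z, b) = -18 + 6*b (Y(Z, b) = (b - 3)*6 = (-3 + b)*6 = -18 + 6*b)
(P(-6) + (19 - r(4)))*Y(-8, 7 + 5) = (-6 + (19 - 1*60))*(-18 + 6*(7 + 5)) = (-6 + (19 - 60))*(-18 + 6*12) = (-6 - 41)*(-18 + 72) = -47*54 = -2538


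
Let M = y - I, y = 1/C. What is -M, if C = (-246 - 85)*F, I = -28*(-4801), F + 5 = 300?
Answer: 13126222061/97645 ≈ 1.3443e+5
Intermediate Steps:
F = 295 (F = -5 + 300 = 295)
I = 134428
C = -97645 (C = (-246 - 85)*295 = -331*295 = -97645)
y = -1/97645 (y = 1/(-97645) = -1/97645 ≈ -1.0241e-5)
M = -13126222061/97645 (M = -1/97645 - 1*134428 = -1/97645 - 134428 = -13126222061/97645 ≈ -1.3443e+5)
-M = -1*(-13126222061/97645) = 13126222061/97645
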